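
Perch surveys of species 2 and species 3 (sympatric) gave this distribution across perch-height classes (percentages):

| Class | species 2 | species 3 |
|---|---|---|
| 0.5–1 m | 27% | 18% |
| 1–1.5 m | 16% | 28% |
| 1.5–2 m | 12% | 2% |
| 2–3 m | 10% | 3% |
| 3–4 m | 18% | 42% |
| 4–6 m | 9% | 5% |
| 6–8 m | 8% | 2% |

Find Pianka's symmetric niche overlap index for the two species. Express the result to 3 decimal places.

0.811

Convert percentages to proportions (divide by 100).
Σ p₁ᵢp₂ᵢ = 0.0486 + 0.0448 + 0.0024 + 0.0030 + 0.0756 + 0.0045 + 0.0016 = 0.1805
Σp_1ᵢ² = 0.27² + 0.16² + 0.12² + 0.10² + 0.18² + 0.09² + 0.08² = 0.0729 + 0.0256 + 0.0144 + 0.0100 + 0.0324 + 0.0081 + 0.0064 = 0.1698
Σp_2ᵢ² = 0.18² + 0.28² + 0.02² + 0.03² + 0.42² + 0.05² + 0.02² = 0.0324 + 0.0784 + 0.0004 + 0.0009 + 0.1764 + 0.0025 + 0.0004 = 0.2914
O = 0.1805 / √(0.1698 × 0.2914) = 0.1805 / 0.222440 = 0.81145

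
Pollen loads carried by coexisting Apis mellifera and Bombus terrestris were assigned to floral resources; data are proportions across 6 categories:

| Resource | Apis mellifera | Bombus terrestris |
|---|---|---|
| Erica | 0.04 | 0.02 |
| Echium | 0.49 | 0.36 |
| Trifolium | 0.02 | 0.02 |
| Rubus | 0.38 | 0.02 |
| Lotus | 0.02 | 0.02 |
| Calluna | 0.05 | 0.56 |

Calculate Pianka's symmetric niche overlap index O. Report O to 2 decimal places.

Σ p₁ᵢp₂ᵢ = 0.0008 + 0.1764 + 0.0004 + 0.0076 + 0.0004 + 0.0280 = 0.2136
Σp_1ᵢ² = 0.04² + 0.49² + 0.02² + 0.38² + 0.02² + 0.05² = 0.0016 + 0.2401 + 0.0004 + 0.1444 + 0.0004 + 0.0025 = 0.3894
Σp_2ᵢ² = 0.02² + 0.36² + 0.02² + 0.02² + 0.02² + 0.56² = 0.0004 + 0.1296 + 0.0004 + 0.0004 + 0.0004 + 0.3136 = 0.4448
O = 0.2136 / √(0.3894 × 0.4448) = 0.2136 / 0.41618 = 0.5132

0.51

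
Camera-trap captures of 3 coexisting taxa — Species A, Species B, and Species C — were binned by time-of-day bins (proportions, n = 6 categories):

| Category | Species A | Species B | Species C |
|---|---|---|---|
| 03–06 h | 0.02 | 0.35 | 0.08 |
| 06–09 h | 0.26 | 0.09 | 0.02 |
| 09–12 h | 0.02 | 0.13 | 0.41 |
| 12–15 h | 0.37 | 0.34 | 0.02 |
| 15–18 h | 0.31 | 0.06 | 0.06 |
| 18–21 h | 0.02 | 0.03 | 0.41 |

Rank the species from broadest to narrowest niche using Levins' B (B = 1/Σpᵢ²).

Species B > Species A > Species C

Σp_Aᵢ² = 0.02² + 0.26² + 0.02² + 0.37² + 0.31² + 0.02² = 0.0004 + 0.0676 + 0.0004 + 0.1369 + 0.0961 + 0.0004 = 0.3018
B_A = 1 / 0.3018 = 3.3135
Σp_Bᵢ² = 0.35² + 0.09² + 0.13² + 0.34² + 0.06² + 0.03² = 0.1225 + 0.0081 + 0.0169 + 0.1156 + 0.0036 + 0.0009 = 0.2676
B_B = 1 / 0.2676 = 3.7369
Σp_Cᵢ² = 0.08² + 0.02² + 0.41² + 0.02² + 0.06² + 0.41² = 0.0064 + 0.0004 + 0.1681 + 0.0004 + 0.0036 + 0.1681 = 0.3470
B_C = 1 / 0.3470 = 2.8818
Ranking by B (broadest → narrowest): Species B (3.74) > Species A (3.31) > Species C (2.88)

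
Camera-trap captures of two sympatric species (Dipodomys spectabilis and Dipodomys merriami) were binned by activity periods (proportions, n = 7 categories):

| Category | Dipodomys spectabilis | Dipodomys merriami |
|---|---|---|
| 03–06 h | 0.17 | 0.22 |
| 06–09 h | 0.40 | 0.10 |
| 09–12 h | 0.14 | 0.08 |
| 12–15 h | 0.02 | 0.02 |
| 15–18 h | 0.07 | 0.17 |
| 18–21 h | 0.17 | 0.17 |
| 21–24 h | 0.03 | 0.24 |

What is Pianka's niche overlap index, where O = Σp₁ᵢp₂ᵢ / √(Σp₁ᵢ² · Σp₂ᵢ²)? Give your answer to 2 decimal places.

Σ p₁ᵢp₂ᵢ = 0.0374 + 0.0400 + 0.0112 + 0.0004 + 0.0119 + 0.0289 + 0.0072 = 0.1370
Σp_1ᵢ² = 0.17² + 0.40² + 0.14² + 0.02² + 0.07² + 0.17² + 0.03² = 0.0289 + 0.1600 + 0.0196 + 0.0004 + 0.0049 + 0.0289 + 0.0009 = 0.2436
Σp_2ᵢ² = 0.22² + 0.10² + 0.08² + 0.02² + 0.17² + 0.17² + 0.24² = 0.0484 + 0.0100 + 0.0064 + 0.0004 + 0.0289 + 0.0289 + 0.0576 = 0.1806
O = 0.1370 / √(0.2436 × 0.1806) = 0.1370 / 0.20975 = 0.6532

0.65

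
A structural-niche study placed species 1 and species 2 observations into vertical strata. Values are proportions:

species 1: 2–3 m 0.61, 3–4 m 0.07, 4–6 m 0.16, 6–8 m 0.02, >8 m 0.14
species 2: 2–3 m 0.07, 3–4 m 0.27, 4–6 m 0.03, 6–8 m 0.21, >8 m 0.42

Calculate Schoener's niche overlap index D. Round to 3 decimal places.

0.330

Σ|p₁ᵢ − p₂ᵢ| = 0.54 + 0.20 + 0.13 + 0.19 + 0.28 = 1.34
D = 1 − ½ × 1.34 = 1 − 0.670 = 0.33000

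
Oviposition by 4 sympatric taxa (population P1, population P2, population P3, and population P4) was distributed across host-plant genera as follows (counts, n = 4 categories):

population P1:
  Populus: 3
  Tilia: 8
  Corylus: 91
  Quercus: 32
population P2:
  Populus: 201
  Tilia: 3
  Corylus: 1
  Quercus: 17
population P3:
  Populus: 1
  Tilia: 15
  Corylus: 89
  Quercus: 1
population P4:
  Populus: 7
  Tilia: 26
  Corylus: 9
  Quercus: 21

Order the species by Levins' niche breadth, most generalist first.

population P4 > population P1 > population P3 > population P2

Proportions for population P1 (n=134): 3/134=0.0224, 8/134=0.0597, 91/134=0.6791, 32/134=0.2388
Proportions for population P2 (n=222): 201/222=0.9054, 3/222=0.0135, 1/222=0.0045, 17/222=0.0766
Proportions for population P3 (n=106): 1/106=0.0094, 15/106=0.1415, 89/106=0.8396, 1/106=0.0094
Proportions for population P4 (n=63): 7/63=0.1111, 26/63=0.4127, 9/63=0.1429, 21/63=0.3333
Σp_P1ᵢ² = 0.0224² + 0.0597² + 0.6791² + 0.2388² = 0.000502 + 0.003564 + 0.461177 + 0.057025 = 0.522268
B_P1 = 1 / 0.522268 = 1.9147
Σp_P2ᵢ² = 0.9054² + 0.0135² + 0.0045² + 0.0766² = 0.819749 + 0.000182 + 0.000020 + 0.005868 = 0.825819
B_P2 = 1 / 0.825819 = 1.2109
Σp_P3ᵢ² = 0.0094² + 0.1415² + 0.8396² + 0.0094² = 0.000088 + 0.020022 + 0.704928 + 0.000088 = 0.725126
B_P3 = 1 / 0.725126 = 1.3791
Σp_P4ᵢ² = 0.1111² + 0.4127² + 0.1429² + 0.3333² = 0.012343 + 0.170321 + 0.020420 + 0.111089 = 0.314173
B_P4 = 1 / 0.314173 = 3.1830
Ranking by B (broadest → narrowest): population P4 (3.18) > population P1 (1.91) > population P3 (1.38) > population P2 (1.21)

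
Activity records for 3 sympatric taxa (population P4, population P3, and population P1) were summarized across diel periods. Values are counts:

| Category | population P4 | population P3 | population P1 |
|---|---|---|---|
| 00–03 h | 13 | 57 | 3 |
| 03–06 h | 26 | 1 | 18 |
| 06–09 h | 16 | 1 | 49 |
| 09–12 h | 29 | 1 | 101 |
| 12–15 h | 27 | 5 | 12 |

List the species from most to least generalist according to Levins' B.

Proportions for population P4 (n=111): 13/111=0.1171, 26/111=0.2342, 16/111=0.1441, 29/111=0.2613, 27/111=0.2432
Proportions for population P3 (n=65): 57/65=0.8769, 1/65=0.0154, 1/65=0.0154, 1/65=0.0154, 5/65=0.0769
Proportions for population P1 (n=183): 3/183=0.0164, 18/183=0.0984, 49/183=0.2678, 101/183=0.5519, 12/183=0.0656
Σp_P4ᵢ² = 0.1171² + 0.2342² + 0.1441² + 0.2613² + 0.2432² = 0.013712 + 0.054850 + 0.020765 + 0.068278 + 0.059146 = 0.216751
B_P4 = 1 / 0.216751 = 4.6136
Σp_P3ᵢ² = 0.8769² + 0.0154² + 0.0154² + 0.0154² + 0.0769² = 0.768954 + 0.000237 + 0.000237 + 0.000237 + 0.005914 = 0.775579
B_P3 = 1 / 0.775579 = 1.2894
Σp_P1ᵢ² = 0.0164² + 0.0984² + 0.2678² + 0.5519² + 0.0656² = 0.000269 + 0.009683 + 0.071717 + 0.304594 + 0.004303 = 0.390566
B_P1 = 1 / 0.390566 = 2.5604
Ranking by B (broadest → narrowest): population P4 (4.61) > population P1 (2.56) > population P3 (1.29)

population P4 > population P1 > population P3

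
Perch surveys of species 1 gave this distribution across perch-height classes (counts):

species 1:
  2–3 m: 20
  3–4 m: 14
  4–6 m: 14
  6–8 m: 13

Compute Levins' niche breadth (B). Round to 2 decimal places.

Proportions for species 1 (n=61): 20/61=0.3279, 14/61=0.2295, 14/61=0.2295, 13/61=0.2131
Σpᵢ² = 0.3279² + 0.2295² + 0.2295² + 0.2131² = 0.107518 + 0.052670 + 0.052670 + 0.045412 = 0.258270
B = 1 / 0.258270 = 3.8719

3.87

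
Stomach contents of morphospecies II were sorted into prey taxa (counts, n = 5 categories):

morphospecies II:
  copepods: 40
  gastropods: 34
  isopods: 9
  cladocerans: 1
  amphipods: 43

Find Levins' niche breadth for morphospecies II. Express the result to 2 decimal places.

Proportions for morphospecies II (n=127): 40/127=0.3150, 34/127=0.2677, 9/127=0.0709, 1/127=0.0079, 43/127=0.3386
Σpᵢ² = 0.3150² + 0.2677² + 0.0709² + 0.0079² + 0.3386² = 0.099225 + 0.071663 + 0.005027 + 0.000062 + 0.114650 = 0.290627
B = 1 / 0.290627 = 3.4408

3.44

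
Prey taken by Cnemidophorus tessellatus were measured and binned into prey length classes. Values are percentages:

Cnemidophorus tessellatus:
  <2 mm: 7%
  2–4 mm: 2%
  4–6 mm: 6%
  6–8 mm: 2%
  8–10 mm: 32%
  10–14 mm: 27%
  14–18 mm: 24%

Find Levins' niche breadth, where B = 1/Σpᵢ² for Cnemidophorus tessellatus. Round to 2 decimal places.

4.13

Convert percentages to proportions (divide by 100).
Σpᵢ² = 0.07² + 0.02² + 0.06² + 0.02² + 0.32² + 0.27² + 0.24² = 0.0049 + 0.0004 + 0.0036 + 0.0004 + 0.1024 + 0.0729 + 0.0576 = 0.2422
B = 1 / 0.2422 = 4.1288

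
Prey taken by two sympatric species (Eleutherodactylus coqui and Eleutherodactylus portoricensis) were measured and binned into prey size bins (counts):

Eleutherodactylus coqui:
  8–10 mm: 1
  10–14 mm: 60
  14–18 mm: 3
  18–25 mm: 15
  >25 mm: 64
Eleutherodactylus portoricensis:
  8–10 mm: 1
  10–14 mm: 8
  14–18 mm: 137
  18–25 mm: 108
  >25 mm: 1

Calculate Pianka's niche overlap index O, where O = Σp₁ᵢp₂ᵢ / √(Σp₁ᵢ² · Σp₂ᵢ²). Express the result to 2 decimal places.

0.17

Proportions for Eleutherodactylus coqui (n=143): 1/143=0.0070, 60/143=0.4196, 3/143=0.0210, 15/143=0.1049, 64/143=0.4476
Proportions for Eleutherodactylus portoricensis (n=255): 1/255=0.0039, 8/255=0.0314, 137/255=0.5373, 108/255=0.4235, 1/255=0.0039
Σ p₁ᵢp₂ᵢ = 0.000027 + 0.013175 + 0.011283 + 0.044425 + 0.001746 = 0.070656
Σp_1ᵢ² = 0.0070² + 0.4196² + 0.0210² + 0.1049² + 0.4476² = 0.000049 + 0.176064 + 0.000441 + 0.011004 + 0.200346 = 0.387904
Σp_2ᵢ² = 0.0039² + 0.0314² + 0.5373² + 0.4235² + 0.0039² = 0.000015 + 0.000986 + 0.288691 + 0.179352 + 0.000015 = 0.469059
O = 0.070656 / √(0.387904 × 0.469059) = 0.070656 / 0.4265558 = 0.1656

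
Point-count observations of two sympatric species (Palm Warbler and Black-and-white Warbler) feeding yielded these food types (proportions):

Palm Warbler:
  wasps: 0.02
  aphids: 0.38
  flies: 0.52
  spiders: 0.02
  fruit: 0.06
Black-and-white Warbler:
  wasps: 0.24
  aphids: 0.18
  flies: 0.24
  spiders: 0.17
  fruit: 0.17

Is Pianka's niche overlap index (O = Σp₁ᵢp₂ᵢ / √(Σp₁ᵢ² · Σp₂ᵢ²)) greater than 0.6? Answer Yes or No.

Yes

Σ p₁ᵢp₂ᵢ = 0.0048 + 0.0684 + 0.1248 + 0.0034 + 0.0102 = 0.2116
Σp_1ᵢ² = 0.02² + 0.38² + 0.52² + 0.02² + 0.06² = 0.0004 + 0.1444 + 0.2704 + 0.0004 + 0.0036 = 0.4192
Σp_2ᵢ² = 0.24² + 0.18² + 0.24² + 0.17² + 0.17² = 0.0576 + 0.0324 + 0.0576 + 0.0289 + 0.0289 = 0.2054
O = 0.2116 / √(0.4192 × 0.2054) = 0.2116 / 0.29343 = 0.7211
O = 0.7211 > 0.6 → Yes.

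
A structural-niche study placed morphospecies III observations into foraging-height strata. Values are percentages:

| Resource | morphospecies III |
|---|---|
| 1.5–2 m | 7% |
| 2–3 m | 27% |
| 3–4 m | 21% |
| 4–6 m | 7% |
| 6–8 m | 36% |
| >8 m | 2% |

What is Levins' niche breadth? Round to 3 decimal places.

3.894

Convert percentages to proportions (divide by 100).
Σpᵢ² = 0.07² + 0.27² + 0.21² + 0.07² + 0.36² + 0.02² = 0.0049 + 0.0729 + 0.0441 + 0.0049 + 0.1296 + 0.0004 = 0.2568
B = 1 / 0.2568 = 3.89408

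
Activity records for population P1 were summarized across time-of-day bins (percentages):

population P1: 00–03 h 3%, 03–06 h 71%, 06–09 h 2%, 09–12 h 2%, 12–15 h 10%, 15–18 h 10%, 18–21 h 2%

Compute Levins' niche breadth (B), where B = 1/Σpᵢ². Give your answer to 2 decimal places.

1.90

Convert percentages to proportions (divide by 100).
Σpᵢ² = 0.03² + 0.71² + 0.02² + 0.02² + 0.10² + 0.10² + 0.02² = 0.0009 + 0.5041 + 0.0004 + 0.0004 + 0.0100 + 0.0100 + 0.0004 = 0.5262
B = 1 / 0.5262 = 1.9004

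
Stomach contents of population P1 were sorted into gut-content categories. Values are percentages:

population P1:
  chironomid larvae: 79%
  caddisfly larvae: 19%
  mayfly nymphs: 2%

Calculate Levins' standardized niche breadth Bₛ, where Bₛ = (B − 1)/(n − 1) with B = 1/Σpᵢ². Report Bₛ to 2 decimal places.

0.26

Convert percentages to proportions (divide by 100).
Σpᵢ² = 0.79² + 0.19² + 0.02² = 0.6241 + 0.0361 + 0.0004 = 0.6606
B = 1 / 0.6606 = 1.5138
Bₛ = (B − 1)/(n − 1) = (1.5138 − 1)/(3 − 1) = 0.5138/2 = 0.2569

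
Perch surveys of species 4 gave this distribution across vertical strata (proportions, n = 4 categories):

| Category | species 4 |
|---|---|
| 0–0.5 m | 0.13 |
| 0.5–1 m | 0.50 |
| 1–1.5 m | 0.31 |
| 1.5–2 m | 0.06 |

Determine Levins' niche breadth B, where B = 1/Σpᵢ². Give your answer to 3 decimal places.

2.728

Σpᵢ² = 0.13² + 0.50² + 0.31² + 0.06² = 0.0169 + 0.2500 + 0.0961 + 0.0036 = 0.3666
B = 1 / 0.3666 = 2.72777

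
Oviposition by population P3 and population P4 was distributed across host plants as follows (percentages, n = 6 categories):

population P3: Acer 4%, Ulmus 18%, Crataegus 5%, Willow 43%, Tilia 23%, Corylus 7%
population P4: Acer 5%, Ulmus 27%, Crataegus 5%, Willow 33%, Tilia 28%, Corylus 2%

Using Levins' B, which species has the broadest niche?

population P4

Convert percentages to proportions (divide by 100).
Σp_P3ᵢ² = 0.04² + 0.18² + 0.05² + 0.43² + 0.23² + 0.07² = 0.0016 + 0.0324 + 0.0025 + 0.1849 + 0.0529 + 0.0049 = 0.2792
B_P3 = 1 / 0.2792 = 3.5817
Σp_P4ᵢ² = 0.05² + 0.27² + 0.05² + 0.33² + 0.28² + 0.02² = 0.0025 + 0.0729 + 0.0025 + 0.1089 + 0.0784 + 0.0004 = 0.2656
B_P4 = 1 / 0.2656 = 3.7651
Highest B → broadest niche (most generalist): population P4 (B = 3.77).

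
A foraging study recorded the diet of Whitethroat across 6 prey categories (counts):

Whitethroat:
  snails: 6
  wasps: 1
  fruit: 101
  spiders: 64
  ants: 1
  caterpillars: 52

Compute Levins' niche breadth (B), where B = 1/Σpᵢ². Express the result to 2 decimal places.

Proportions for Whitethroat (n=225): 6/225=0.0267, 1/225=0.0044, 101/225=0.4489, 64/225=0.2844, 1/225=0.0044, 52/225=0.2311
Σpᵢ² = 0.0267² + 0.0044² + 0.4489² + 0.2844² + 0.0044² + 0.2311² = 0.000713 + 0.000019 + 0.201511 + 0.080883 + 0.000019 + 0.053407 = 0.336552
B = 1 / 0.336552 = 2.9713

2.97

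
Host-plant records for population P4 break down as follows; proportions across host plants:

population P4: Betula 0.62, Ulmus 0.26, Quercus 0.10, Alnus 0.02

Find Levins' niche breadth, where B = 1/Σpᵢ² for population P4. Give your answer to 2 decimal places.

2.16

Σpᵢ² = 0.62² + 0.26² + 0.10² + 0.02² = 0.3844 + 0.0676 + 0.0100 + 0.0004 = 0.4624
B = 1 / 0.4624 = 2.1626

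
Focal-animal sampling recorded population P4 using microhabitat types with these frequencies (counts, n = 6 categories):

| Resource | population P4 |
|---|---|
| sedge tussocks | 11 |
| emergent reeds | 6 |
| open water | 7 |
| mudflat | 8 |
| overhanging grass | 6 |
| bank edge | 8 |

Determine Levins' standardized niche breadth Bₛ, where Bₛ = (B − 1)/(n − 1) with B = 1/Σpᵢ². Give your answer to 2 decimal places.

0.94

Proportions for population P4 (n=46): 11/46=0.2391, 6/46=0.1304, 7/46=0.1522, 8/46=0.1739, 6/46=0.1304, 8/46=0.1739
Σpᵢ² = 0.2391² + 0.1304² + 0.1522² + 0.1739² + 0.1304² + 0.1739² = 0.057169 + 0.017004 + 0.023165 + 0.030241 + 0.017004 + 0.030241 = 0.174824
B = 1 / 0.174824 = 5.7200
Bₛ = (B − 1)/(n − 1) = (5.7200 − 1)/(6 − 1) = 4.7200/5 = 0.9440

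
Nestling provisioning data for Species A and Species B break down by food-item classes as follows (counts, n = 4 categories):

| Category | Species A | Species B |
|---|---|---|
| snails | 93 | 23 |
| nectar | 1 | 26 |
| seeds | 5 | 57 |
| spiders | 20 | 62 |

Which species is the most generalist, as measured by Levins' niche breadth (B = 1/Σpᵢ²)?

Species B

Proportions for Species A (n=119): 93/119=0.7815, 1/119=0.0084, 5/119=0.0420, 20/119=0.1681
Proportions for Species B (n=168): 23/168=0.1369, 26/168=0.1548, 57/168=0.3393, 62/168=0.3690
Σp_Aᵢ² = 0.7815² + 0.0084² + 0.0420² + 0.1681² = 0.610742 + 0.000071 + 0.001764 + 0.028258 = 0.640835
B_A = 1 / 0.640835 = 1.5605
Σp_Bᵢ² = 0.1369² + 0.1548² + 0.3393² + 0.3690² = 0.018742 + 0.023963 + 0.115124 + 0.136161 = 0.293990
B_B = 1 / 0.293990 = 3.4015
Highest B → broadest niche (most generalist): Species B (B = 3.40).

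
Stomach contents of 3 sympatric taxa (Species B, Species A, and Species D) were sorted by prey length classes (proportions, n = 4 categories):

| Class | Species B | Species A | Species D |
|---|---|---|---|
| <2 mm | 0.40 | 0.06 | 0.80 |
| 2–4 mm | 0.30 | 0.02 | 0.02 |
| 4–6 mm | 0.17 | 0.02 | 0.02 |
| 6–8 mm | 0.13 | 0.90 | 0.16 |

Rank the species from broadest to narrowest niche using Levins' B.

Species B > Species D > Species A

Σp_Bᵢ² = 0.40² + 0.30² + 0.17² + 0.13² = 0.1600 + 0.0900 + 0.0289 + 0.0169 = 0.2958
B_B = 1 / 0.2958 = 3.3807
Σp_Aᵢ² = 0.06² + 0.02² + 0.02² + 0.90² = 0.0036 + 0.0004 + 0.0004 + 0.8100 = 0.8144
B_A = 1 / 0.8144 = 1.2279
Σp_Dᵢ² = 0.80² + 0.02² + 0.02² + 0.16² = 0.6400 + 0.0004 + 0.0004 + 0.0256 = 0.6664
B_D = 1 / 0.6664 = 1.5006
Ranking by B (broadest → narrowest): Species B (3.38) > Species D (1.50) > Species A (1.23)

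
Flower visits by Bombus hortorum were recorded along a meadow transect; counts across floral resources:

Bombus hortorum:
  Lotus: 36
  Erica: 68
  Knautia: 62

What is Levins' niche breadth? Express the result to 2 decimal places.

2.82

Proportions for Bombus hortorum (n=166): 36/166=0.2169, 68/166=0.4096, 62/166=0.3735
Σpᵢ² = 0.2169² + 0.4096² + 0.3735² = 0.047046 + 0.167772 + 0.139502 = 0.354320
B = 1 / 0.354320 = 2.8223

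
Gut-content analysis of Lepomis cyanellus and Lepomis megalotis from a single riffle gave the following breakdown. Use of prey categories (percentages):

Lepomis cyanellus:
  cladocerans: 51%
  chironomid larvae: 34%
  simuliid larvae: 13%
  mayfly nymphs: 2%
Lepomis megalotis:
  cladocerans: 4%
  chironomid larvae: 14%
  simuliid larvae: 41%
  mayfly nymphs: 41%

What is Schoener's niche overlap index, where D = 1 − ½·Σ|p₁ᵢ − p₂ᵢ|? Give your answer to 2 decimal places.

Convert percentages to proportions (divide by 100).
Σ|p₁ᵢ − p₂ᵢ| = 0.47 + 0.20 + 0.28 + 0.39 = 1.34
D = 1 − ½ × 1.34 = 1 − 0.670 = 0.3300

0.33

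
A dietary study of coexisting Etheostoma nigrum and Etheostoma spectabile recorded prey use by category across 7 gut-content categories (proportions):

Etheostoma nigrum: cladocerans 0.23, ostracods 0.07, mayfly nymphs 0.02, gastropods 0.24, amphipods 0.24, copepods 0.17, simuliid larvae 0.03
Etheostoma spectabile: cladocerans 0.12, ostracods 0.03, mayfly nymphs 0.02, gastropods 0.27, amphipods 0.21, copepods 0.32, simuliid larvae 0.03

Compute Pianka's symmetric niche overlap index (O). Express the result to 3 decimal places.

0.916

Σ p₁ᵢp₂ᵢ = 0.0276 + 0.0021 + 0.0004 + 0.0648 + 0.0504 + 0.0544 + 0.0009 = 0.2006
Σp_1ᵢ² = 0.23² + 0.07² + 0.02² + 0.24² + 0.24² + 0.17² + 0.03² = 0.0529 + 0.0049 + 0.0004 + 0.0576 + 0.0576 + 0.0289 + 0.0009 = 0.2032
Σp_2ᵢ² = 0.12² + 0.03² + 0.02² + 0.27² + 0.21² + 0.32² + 0.03² = 0.0144 + 0.0009 + 0.0004 + 0.0729 + 0.0441 + 0.1024 + 0.0009 = 0.2360
O = 0.2006 / √(0.2032 × 0.2360) = 0.2006 / 0.218987 = 0.91604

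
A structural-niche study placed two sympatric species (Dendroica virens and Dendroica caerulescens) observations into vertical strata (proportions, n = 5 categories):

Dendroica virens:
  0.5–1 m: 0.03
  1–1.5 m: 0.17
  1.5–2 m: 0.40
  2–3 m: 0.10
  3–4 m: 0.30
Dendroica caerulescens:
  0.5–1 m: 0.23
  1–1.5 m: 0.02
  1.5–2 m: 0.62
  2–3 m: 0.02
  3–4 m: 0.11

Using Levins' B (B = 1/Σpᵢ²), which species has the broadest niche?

Σp_vireᵢ² = 0.03² + 0.17² + 0.40² + 0.10² + 0.30² = 0.0009 + 0.0289 + 0.1600 + 0.0100 + 0.0900 = 0.2898
B_vire = 1 / 0.2898 = 3.4507
Σp_caerᵢ² = 0.23² + 0.02² + 0.62² + 0.02² + 0.11² = 0.0529 + 0.0004 + 0.3844 + 0.0004 + 0.0121 = 0.4502
B_caer = 1 / 0.4502 = 2.2212
Highest B → broadest niche (most generalist): Dendroica virens (B = 3.45).

Dendroica virens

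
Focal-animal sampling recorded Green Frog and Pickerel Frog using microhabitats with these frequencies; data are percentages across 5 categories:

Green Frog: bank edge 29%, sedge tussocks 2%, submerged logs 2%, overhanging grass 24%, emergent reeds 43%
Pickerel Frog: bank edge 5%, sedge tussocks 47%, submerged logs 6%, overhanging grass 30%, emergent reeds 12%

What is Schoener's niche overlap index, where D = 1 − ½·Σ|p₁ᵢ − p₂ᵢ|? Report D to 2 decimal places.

0.45

Convert percentages to proportions (divide by 100).
Σ|p₁ᵢ − p₂ᵢ| = 0.24 + 0.45 + 0.04 + 0.06 + 0.31 = 1.10
D = 1 − ½ × 1.10 = 1 − 0.550 = 0.4500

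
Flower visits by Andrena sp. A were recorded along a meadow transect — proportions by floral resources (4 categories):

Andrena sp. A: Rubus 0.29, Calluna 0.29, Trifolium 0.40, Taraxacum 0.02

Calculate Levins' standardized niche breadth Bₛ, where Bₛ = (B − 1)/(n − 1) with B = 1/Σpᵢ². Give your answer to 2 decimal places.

0.68

Σpᵢ² = 0.29² + 0.29² + 0.40² + 0.02² = 0.0841 + 0.0841 + 0.1600 + 0.0004 = 0.3286
B = 1 / 0.3286 = 3.0432
Bₛ = (B − 1)/(n − 1) = (3.0432 − 1)/(4 − 1) = 2.0432/3 = 0.6811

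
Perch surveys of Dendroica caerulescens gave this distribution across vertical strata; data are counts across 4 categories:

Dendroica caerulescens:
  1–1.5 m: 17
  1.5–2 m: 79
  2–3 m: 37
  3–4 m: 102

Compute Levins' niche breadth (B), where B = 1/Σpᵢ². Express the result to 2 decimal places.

Proportions for Dendroica caerulescens (n=235): 17/235=0.0723, 79/235=0.3362, 37/235=0.1574, 102/235=0.4340
Σpᵢ² = 0.0723² + 0.3362² + 0.1574² + 0.4340² = 0.005227 + 0.113030 + 0.024775 + 0.188356 = 0.331388
B = 1 / 0.331388 = 3.0176

3.02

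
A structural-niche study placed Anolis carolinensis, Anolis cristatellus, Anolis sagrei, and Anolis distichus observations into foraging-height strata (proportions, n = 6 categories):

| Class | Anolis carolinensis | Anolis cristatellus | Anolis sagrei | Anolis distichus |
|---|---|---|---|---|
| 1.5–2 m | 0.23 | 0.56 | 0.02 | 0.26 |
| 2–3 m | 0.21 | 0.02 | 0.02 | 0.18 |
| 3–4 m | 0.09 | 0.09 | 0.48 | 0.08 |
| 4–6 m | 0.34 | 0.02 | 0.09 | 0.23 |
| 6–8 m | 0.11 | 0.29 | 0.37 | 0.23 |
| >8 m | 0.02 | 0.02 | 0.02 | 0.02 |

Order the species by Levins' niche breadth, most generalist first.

Σp_caroᵢ² = 0.23² + 0.21² + 0.09² + 0.34² + 0.11² + 0.02² = 0.0529 + 0.0441 + 0.0081 + 0.1156 + 0.0121 + 0.0004 = 0.2332
B_caro = 1 / 0.2332 = 4.2882
Σp_crisᵢ² = 0.56² + 0.02² + 0.09² + 0.02² + 0.29² + 0.02² = 0.3136 + 0.0004 + 0.0081 + 0.0004 + 0.0841 + 0.0004 = 0.4070
B_cris = 1 / 0.4070 = 2.4570
Σp_sagrᵢ² = 0.02² + 0.02² + 0.48² + 0.09² + 0.37² + 0.02² = 0.0004 + 0.0004 + 0.2304 + 0.0081 + 0.1369 + 0.0004 = 0.3766
B_sagr = 1 / 0.3766 = 2.6553
Σp_distᵢ² = 0.26² + 0.18² + 0.08² + 0.23² + 0.23² + 0.02² = 0.0676 + 0.0324 + 0.0064 + 0.0529 + 0.0529 + 0.0004 = 0.2126
B_dist = 1 / 0.2126 = 4.7037
Ranking by B (broadest → narrowest): Anolis distichus (4.70) > Anolis carolinensis (4.29) > Anolis sagrei (2.66) > Anolis cristatellus (2.46)

Anolis distichus > Anolis carolinensis > Anolis sagrei > Anolis cristatellus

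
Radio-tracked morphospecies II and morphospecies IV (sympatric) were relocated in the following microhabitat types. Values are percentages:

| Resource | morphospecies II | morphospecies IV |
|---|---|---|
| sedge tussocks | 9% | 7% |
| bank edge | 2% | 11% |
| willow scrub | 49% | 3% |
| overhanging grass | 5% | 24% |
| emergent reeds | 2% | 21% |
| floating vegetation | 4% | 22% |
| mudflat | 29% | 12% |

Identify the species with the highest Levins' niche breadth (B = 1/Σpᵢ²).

morphospecies IV

Convert percentages to proportions (divide by 100).
Σp_IIᵢ² = 0.09² + 0.02² + 0.49² + 0.05² + 0.02² + 0.04² + 0.29² = 0.0081 + 0.0004 + 0.2401 + 0.0025 + 0.0004 + 0.0016 + 0.0841 = 0.3372
B_II = 1 / 0.3372 = 2.9656
Σp_IVᵢ² = 0.07² + 0.11² + 0.03² + 0.24² + 0.21² + 0.22² + 0.12² = 0.0049 + 0.0121 + 0.0009 + 0.0576 + 0.0441 + 0.0484 + 0.0144 = 0.1824
B_IV = 1 / 0.1824 = 5.4825
Highest B → broadest niche (most generalist): morphospecies IV (B = 5.48).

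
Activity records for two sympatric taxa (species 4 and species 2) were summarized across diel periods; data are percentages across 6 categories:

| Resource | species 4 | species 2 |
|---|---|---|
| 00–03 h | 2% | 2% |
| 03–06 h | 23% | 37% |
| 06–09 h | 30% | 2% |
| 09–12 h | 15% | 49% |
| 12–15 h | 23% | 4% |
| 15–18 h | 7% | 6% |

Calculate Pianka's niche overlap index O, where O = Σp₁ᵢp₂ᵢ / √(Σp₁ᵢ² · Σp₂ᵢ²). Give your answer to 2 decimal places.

Convert percentages to proportions (divide by 100).
Σ p₁ᵢp₂ᵢ = 0.0004 + 0.0851 + 0.0060 + 0.0735 + 0.0092 + 0.0042 = 0.1784
Σp_1ᵢ² = 0.02² + 0.23² + 0.30² + 0.15² + 0.23² + 0.07² = 0.0004 + 0.0529 + 0.0900 + 0.0225 + 0.0529 + 0.0049 = 0.2236
Σp_2ᵢ² = 0.02² + 0.37² + 0.02² + 0.49² + 0.04² + 0.06² = 0.0004 + 0.1369 + 0.0004 + 0.2401 + 0.0016 + 0.0036 = 0.3830
O = 0.1784 / √(0.2236 × 0.3830) = 0.1784 / 0.29264 = 0.6096

0.61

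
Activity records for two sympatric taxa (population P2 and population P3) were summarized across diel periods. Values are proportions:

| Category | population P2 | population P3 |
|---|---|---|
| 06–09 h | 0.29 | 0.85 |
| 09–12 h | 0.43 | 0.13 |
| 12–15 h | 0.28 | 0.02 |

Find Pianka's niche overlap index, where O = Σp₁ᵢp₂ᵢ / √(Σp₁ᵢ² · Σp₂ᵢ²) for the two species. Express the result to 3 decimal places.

Σ p₁ᵢp₂ᵢ = 0.2465 + 0.0559 + 0.0056 = 0.3080
Σp_1ᵢ² = 0.29² + 0.43² + 0.28² = 0.0841 + 0.1849 + 0.0784 = 0.3474
Σp_2ᵢ² = 0.85² + 0.13² + 0.02² = 0.7225 + 0.0169 + 0.0004 = 0.7398
O = 0.3080 / √(0.3474 × 0.7398) = 0.3080 / 0.506958 = 0.60755

0.608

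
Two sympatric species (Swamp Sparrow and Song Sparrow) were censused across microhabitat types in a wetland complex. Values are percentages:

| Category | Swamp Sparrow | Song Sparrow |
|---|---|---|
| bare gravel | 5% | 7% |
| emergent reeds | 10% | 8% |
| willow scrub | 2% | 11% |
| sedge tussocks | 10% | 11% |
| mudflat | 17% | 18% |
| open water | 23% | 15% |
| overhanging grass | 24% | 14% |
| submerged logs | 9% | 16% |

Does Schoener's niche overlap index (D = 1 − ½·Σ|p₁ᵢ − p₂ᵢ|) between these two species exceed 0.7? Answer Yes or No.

Yes

Convert percentages to proportions (divide by 100).
Σ|p₁ᵢ − p₂ᵢ| = 0.02 + 0.02 + 0.09 + 0.01 + 0.01 + 0.08 + 0.10 + 0.07 = 0.40
D = 1 − ½ × 0.40 = 1 − 0.200 = 0.8000
D = 0.8000 > 0.7 → Yes.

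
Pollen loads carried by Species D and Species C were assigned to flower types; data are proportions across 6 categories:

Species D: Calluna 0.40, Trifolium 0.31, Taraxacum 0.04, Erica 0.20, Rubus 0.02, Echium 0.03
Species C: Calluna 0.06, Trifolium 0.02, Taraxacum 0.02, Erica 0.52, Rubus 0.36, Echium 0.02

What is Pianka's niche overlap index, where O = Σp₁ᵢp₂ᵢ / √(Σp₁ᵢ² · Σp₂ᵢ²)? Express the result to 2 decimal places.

0.41

Σ p₁ᵢp₂ᵢ = 0.0240 + 0.0062 + 0.0008 + 0.1040 + 0.0072 + 0.0006 = 0.1428
Σp_1ᵢ² = 0.40² + 0.31² + 0.04² + 0.20² + 0.02² + 0.03² = 0.1600 + 0.0961 + 0.0016 + 0.0400 + 0.0004 + 0.0009 = 0.2990
Σp_2ᵢ² = 0.06² + 0.02² + 0.02² + 0.52² + 0.36² + 0.02² = 0.0036 + 0.0004 + 0.0004 + 0.2704 + 0.1296 + 0.0004 = 0.4048
O = 0.1428 / √(0.2990 × 0.4048) = 0.1428 / 0.34790 = 0.4105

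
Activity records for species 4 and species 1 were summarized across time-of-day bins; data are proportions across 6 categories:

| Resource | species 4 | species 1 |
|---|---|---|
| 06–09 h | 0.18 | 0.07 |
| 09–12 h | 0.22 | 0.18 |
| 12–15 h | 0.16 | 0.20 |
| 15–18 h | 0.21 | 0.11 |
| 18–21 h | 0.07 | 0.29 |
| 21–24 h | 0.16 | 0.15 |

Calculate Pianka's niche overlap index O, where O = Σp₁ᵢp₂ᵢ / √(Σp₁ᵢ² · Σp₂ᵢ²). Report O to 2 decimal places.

Σ p₁ᵢp₂ᵢ = 0.0126 + 0.0396 + 0.0320 + 0.0231 + 0.0203 + 0.0240 = 0.1516
Σp_1ᵢ² = 0.18² + 0.22² + 0.16² + 0.21² + 0.07² + 0.16² = 0.0324 + 0.0484 + 0.0256 + 0.0441 + 0.0049 + 0.0256 = 0.1810
Σp_2ᵢ² = 0.07² + 0.18² + 0.20² + 0.11² + 0.29² + 0.15² = 0.0049 + 0.0324 + 0.0400 + 0.0121 + 0.0841 + 0.0225 = 0.1960
O = 0.1516 / √(0.1810 × 0.1960) = 0.1516 / 0.18835 = 0.8049

0.80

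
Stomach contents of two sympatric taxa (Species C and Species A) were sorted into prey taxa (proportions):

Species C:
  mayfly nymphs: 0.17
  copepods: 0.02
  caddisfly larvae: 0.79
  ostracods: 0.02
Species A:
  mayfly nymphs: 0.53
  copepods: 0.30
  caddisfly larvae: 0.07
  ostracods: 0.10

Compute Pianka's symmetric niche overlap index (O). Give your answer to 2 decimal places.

0.31

Σ p₁ᵢp₂ᵢ = 0.0901 + 0.0060 + 0.0553 + 0.0020 = 0.1534
Σp_1ᵢ² = 0.17² + 0.02² + 0.79² + 0.02² = 0.0289 + 0.0004 + 0.6241 + 0.0004 = 0.6538
Σp_2ᵢ² = 0.53² + 0.30² + 0.07² + 0.10² = 0.2809 + 0.0900 + 0.0049 + 0.0100 = 0.3858
O = 0.1534 / √(0.6538 × 0.3858) = 0.1534 / 0.50223 = 0.3054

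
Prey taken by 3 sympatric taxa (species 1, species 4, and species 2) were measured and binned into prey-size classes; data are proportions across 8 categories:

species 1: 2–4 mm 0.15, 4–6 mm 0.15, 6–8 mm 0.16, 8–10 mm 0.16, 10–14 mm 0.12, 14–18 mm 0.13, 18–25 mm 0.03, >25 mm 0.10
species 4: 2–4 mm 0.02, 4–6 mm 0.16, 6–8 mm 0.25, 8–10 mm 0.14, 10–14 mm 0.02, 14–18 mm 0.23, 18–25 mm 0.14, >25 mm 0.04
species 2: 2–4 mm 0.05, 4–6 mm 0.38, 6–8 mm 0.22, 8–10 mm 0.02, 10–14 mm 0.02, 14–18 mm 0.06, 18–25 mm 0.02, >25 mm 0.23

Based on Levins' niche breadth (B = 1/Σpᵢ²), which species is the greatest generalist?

Σp_1ᵢ² = 0.15² + 0.15² + 0.16² + 0.16² + 0.12² + 0.13² + 0.03² + 0.10² = 0.0225 + 0.0225 + 0.0256 + 0.0256 + 0.0144 + 0.0169 + 0.0009 + 0.0100 = 0.1384
B_1 = 1 / 0.1384 = 7.2254
Σp_4ᵢ² = 0.02² + 0.16² + 0.25² + 0.14² + 0.02² + 0.23² + 0.14² + 0.04² = 0.0004 + 0.0256 + 0.0625 + 0.0196 + 0.0004 + 0.0529 + 0.0196 + 0.0016 = 0.1826
B_4 = 1 / 0.1826 = 5.4765
Σp_2ᵢ² = 0.05² + 0.38² + 0.22² + 0.02² + 0.02² + 0.06² + 0.02² + 0.23² = 0.0025 + 0.1444 + 0.0484 + 0.0004 + 0.0004 + 0.0036 + 0.0004 + 0.0529 = 0.2530
B_2 = 1 / 0.2530 = 3.9526
Highest B → broadest niche (most generalist): species 1 (B = 7.23).

species 1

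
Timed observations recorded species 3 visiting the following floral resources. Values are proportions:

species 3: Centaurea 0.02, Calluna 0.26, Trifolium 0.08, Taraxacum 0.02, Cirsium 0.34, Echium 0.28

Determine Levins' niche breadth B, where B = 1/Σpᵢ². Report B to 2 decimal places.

Σpᵢ² = 0.02² + 0.26² + 0.08² + 0.02² + 0.34² + 0.28² = 0.0004 + 0.0676 + 0.0064 + 0.0004 + 0.1156 + 0.0784 = 0.2688
B = 1 / 0.2688 = 3.7202

3.72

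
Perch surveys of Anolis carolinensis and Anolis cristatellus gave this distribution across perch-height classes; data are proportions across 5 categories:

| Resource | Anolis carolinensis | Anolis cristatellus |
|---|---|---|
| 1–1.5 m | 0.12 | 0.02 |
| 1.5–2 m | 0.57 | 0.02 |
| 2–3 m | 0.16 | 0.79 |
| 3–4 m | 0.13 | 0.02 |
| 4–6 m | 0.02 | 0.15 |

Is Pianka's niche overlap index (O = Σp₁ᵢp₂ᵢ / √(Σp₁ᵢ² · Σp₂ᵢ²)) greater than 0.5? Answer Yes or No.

Σ p₁ᵢp₂ᵢ = 0.0024 + 0.0114 + 0.1264 + 0.0026 + 0.0030 = 0.1458
Σp_1ᵢ² = 0.12² + 0.57² + 0.16² + 0.13² + 0.02² = 0.0144 + 0.3249 + 0.0256 + 0.0169 + 0.0004 = 0.3822
Σp_2ᵢ² = 0.02² + 0.02² + 0.79² + 0.02² + 0.15² = 0.0004 + 0.0004 + 0.6241 + 0.0004 + 0.0225 = 0.6478
O = 0.1458 / √(0.3822 × 0.6478) = 0.1458 / 0.49758 = 0.2930
O = 0.2930 < 0.5 → No.

No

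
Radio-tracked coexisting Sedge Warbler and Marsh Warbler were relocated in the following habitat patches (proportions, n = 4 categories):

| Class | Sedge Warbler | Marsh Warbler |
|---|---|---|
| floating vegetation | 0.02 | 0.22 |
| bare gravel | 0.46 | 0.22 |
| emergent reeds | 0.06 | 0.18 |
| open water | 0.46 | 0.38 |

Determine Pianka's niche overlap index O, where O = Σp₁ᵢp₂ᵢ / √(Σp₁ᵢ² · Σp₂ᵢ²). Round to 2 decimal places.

0.85

Σ p₁ᵢp₂ᵢ = 0.0044 + 0.1012 + 0.0108 + 0.1748 = 0.2912
Σp_1ᵢ² = 0.02² + 0.46² + 0.06² + 0.46² = 0.0004 + 0.2116 + 0.0036 + 0.2116 = 0.4272
Σp_2ᵢ² = 0.22² + 0.22² + 0.18² + 0.38² = 0.0484 + 0.0484 + 0.0324 + 0.1444 = 0.2736
O = 0.2912 / √(0.4272 × 0.2736) = 0.2912 / 0.34188 = 0.8518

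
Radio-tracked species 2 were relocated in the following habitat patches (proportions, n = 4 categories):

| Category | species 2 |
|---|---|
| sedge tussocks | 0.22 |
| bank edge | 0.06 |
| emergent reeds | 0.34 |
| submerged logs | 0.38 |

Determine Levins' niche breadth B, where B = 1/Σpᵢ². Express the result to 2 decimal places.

Σpᵢ² = 0.22² + 0.06² + 0.34² + 0.38² = 0.0484 + 0.0036 + 0.1156 + 0.1444 = 0.3120
B = 1 / 0.3120 = 3.2051

3.21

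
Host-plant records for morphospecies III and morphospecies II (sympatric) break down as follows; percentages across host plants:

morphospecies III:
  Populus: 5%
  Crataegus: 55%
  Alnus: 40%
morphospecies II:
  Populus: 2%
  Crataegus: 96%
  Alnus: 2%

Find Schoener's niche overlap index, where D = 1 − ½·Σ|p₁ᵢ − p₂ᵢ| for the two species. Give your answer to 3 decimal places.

Convert percentages to proportions (divide by 100).
Σ|p₁ᵢ − p₂ᵢ| = 0.03 + 0.41 + 0.38 = 0.82
D = 1 − ½ × 0.82 = 1 − 0.410 = 0.59000

0.590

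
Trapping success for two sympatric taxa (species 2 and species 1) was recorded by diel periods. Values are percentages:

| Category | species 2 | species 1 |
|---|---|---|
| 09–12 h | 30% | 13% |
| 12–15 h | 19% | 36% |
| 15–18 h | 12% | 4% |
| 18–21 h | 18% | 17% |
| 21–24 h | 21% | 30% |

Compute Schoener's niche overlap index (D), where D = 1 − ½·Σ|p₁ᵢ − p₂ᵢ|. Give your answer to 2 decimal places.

0.74

Convert percentages to proportions (divide by 100).
Σ|p₁ᵢ − p₂ᵢ| = 0.17 + 0.17 + 0.08 + 0.01 + 0.09 = 0.52
D = 1 − ½ × 0.52 = 1 − 0.260 = 0.7400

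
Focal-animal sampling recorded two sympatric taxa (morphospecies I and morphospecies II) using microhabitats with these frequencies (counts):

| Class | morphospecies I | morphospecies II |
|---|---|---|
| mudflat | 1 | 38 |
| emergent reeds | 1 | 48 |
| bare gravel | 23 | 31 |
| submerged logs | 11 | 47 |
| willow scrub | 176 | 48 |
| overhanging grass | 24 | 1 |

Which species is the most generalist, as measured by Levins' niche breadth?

morphospecies II

Proportions for morphospecies I (n=236): 1/236=0.0042, 1/236=0.0042, 23/236=0.0975, 11/236=0.0466, 176/236=0.7458, 24/236=0.1017
Proportions for morphospecies II (n=213): 38/213=0.1784, 48/213=0.2254, 31/213=0.1455, 47/213=0.2207, 48/213=0.2254, 1/213=0.0047
Σp_Iᵢ² = 0.0042² + 0.0042² + 0.0975² + 0.0466² + 0.7458² + 0.1017² = 0.000018 + 0.000018 + 0.009506 + 0.002172 + 0.556218 + 0.010343 = 0.578275
B_I = 1 / 0.578275 = 1.7293
Σp_IIᵢ² = 0.1784² + 0.2254² + 0.1455² + 0.2207² + 0.2254² + 0.0047² = 0.031827 + 0.050805 + 0.021170 + 0.048708 + 0.050805 + 0.000022 = 0.203337
B_II = 1 / 0.203337 = 4.9179
Highest B → broadest niche (most generalist): morphospecies II (B = 4.92).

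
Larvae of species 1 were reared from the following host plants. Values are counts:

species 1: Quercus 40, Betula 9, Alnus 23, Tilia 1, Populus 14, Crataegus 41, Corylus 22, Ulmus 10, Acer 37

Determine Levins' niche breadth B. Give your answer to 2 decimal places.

Proportions for species 1 (n=197): 40/197=0.2030, 9/197=0.0457, 23/197=0.1168, 1/197=0.0051, 14/197=0.0711, 41/197=0.2081, 22/197=0.1117, 10/197=0.0508, 37/197=0.1878
Σpᵢ² = 0.2030² + 0.0457² + 0.1168² + 0.0051² + 0.0711² + 0.2081² + 0.1117² + 0.0508² + 0.1878² = 0.041209 + 0.002088 + 0.013642 + 0.000026 + 0.005055 + 0.043306 + 0.012477 + 0.002581 + 0.035269 = 0.155653
B = 1 / 0.155653 = 6.4245

6.42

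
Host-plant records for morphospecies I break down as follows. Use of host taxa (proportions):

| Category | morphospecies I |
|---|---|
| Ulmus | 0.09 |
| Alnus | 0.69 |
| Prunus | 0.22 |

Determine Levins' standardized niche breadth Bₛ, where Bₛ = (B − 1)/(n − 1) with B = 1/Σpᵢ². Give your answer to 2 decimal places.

Σpᵢ² = 0.09² + 0.69² + 0.22² = 0.0081 + 0.4761 + 0.0484 = 0.5326
B = 1 / 0.5326 = 1.8776
Bₛ = (B − 1)/(n − 1) = (1.8776 − 1)/(3 − 1) = 0.8776/2 = 0.4388

0.44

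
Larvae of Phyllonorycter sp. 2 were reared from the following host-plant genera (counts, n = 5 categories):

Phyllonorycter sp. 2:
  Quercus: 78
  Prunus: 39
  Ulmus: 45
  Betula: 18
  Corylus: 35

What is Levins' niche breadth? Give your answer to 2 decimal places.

4.13

Proportions for Phyllonorycter sp. 2 (n=215): 78/215=0.3628, 39/215=0.1814, 45/215=0.2093, 18/215=0.0837, 35/215=0.1628
Σpᵢ² = 0.3628² + 0.1814² + 0.2093² + 0.0837² + 0.1628² = 0.131624 + 0.032906 + 0.043806 + 0.007006 + 0.026504 = 0.241846
B = 1 / 0.241846 = 4.1349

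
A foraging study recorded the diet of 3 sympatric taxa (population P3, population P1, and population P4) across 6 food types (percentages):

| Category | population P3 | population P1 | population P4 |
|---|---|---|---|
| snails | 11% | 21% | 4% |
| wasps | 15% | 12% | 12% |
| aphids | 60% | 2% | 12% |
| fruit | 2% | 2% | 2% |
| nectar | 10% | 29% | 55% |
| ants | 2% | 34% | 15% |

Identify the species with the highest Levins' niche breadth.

Convert percentages to proportions (divide by 100).
Σp_P3ᵢ² = 0.11² + 0.15² + 0.60² + 0.02² + 0.10² + 0.02² = 0.0121 + 0.0225 + 0.3600 + 0.0004 + 0.0100 + 0.0004 = 0.4054
B_P3 = 1 / 0.4054 = 2.4667
Σp_P1ᵢ² = 0.21² + 0.12² + 0.02² + 0.02² + 0.29² + 0.34² = 0.0441 + 0.0144 + 0.0004 + 0.0004 + 0.0841 + 0.1156 = 0.2590
B_P1 = 1 / 0.2590 = 3.8610
Σp_P4ᵢ² = 0.04² + 0.12² + 0.12² + 0.02² + 0.55² + 0.15² = 0.0016 + 0.0144 + 0.0144 + 0.0004 + 0.3025 + 0.0225 = 0.3558
B_P4 = 1 / 0.3558 = 2.8106
Highest B → broadest niche (most generalist): population P1 (B = 3.86).

population P1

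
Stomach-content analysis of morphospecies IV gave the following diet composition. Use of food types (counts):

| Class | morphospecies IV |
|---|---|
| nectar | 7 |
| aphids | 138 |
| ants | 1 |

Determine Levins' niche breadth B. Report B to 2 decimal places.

1.12

Proportions for morphospecies IV (n=146): 7/146=0.0479, 138/146=0.9452, 1/146=0.0068
Σpᵢ² = 0.0479² + 0.9452² + 0.0068² = 0.002294 + 0.893403 + 0.000046 = 0.895743
B = 1 / 0.895743 = 1.1164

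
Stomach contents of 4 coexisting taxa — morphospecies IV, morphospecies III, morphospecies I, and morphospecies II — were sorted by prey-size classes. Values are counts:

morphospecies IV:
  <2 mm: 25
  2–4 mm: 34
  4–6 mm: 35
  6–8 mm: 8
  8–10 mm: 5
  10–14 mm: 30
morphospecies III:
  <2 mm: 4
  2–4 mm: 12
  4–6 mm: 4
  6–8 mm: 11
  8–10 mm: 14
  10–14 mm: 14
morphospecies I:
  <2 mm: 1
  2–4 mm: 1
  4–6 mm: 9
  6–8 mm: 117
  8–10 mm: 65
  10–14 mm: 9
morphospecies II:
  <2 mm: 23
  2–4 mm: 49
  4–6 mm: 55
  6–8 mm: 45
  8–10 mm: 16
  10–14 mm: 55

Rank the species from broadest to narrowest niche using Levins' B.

morphospecies II > morphospecies III > morphospecies IV > morphospecies I

Proportions for morphospecies IV (n=137): 25/137=0.1825, 34/137=0.2482, 35/137=0.2555, 8/137=0.0584, 5/137=0.0365, 30/137=0.2190
Proportions for morphospecies III (n=59): 4/59=0.0678, 12/59=0.2034, 4/59=0.0678, 11/59=0.1864, 14/59=0.2373, 14/59=0.2373
Proportions for morphospecies I (n=202): 1/202=0.0050, 1/202=0.0050, 9/202=0.0446, 117/202=0.5792, 65/202=0.3218, 9/202=0.0446
Proportions for morphospecies II (n=243): 23/243=0.0947, 49/243=0.2016, 55/243=0.2263, 45/243=0.1852, 16/243=0.0658, 55/243=0.2263
Σp_IVᵢ² = 0.1825² + 0.2482² + 0.2555² + 0.0584² + 0.0365² + 0.2190² = 0.033306 + 0.061603 + 0.065280 + 0.003411 + 0.001332 + 0.047961 = 0.212893
B_IV = 1 / 0.212893 = 4.6972
Σp_IIIᵢ² = 0.0678² + 0.2034² + 0.0678² + 0.1864² + 0.2373² + 0.2373² = 0.004597 + 0.041372 + 0.004597 + 0.034745 + 0.056311 + 0.056311 = 0.197933
B_III = 1 / 0.197933 = 5.0522
Σp_Iᵢ² = 0.0050² + 0.0050² + 0.0446² + 0.5792² + 0.3218² + 0.0446² = 0.000025 + 0.000025 + 0.001989 + 0.335473 + 0.103555 + 0.001989 = 0.443056
B_I = 1 / 0.443056 = 2.2571
Σp_IIᵢ² = 0.0947² + 0.2016² + 0.2263² + 0.1852² + 0.0658² + 0.2263² = 0.008968 + 0.040643 + 0.051212 + 0.034299 + 0.004330 + 0.051212 = 0.190664
B_II = 1 / 0.190664 = 5.2448
Ranking by B (broadest → narrowest): morphospecies II (5.24) > morphospecies III (5.05) > morphospecies IV (4.70) > morphospecies I (2.26)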